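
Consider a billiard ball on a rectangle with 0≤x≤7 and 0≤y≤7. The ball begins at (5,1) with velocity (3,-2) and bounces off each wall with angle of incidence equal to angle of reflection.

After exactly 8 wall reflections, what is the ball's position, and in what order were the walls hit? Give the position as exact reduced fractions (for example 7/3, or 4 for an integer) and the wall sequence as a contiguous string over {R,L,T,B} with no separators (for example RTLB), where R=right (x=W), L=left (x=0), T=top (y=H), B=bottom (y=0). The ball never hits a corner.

1. t=1/2 → B at (13/2,0); v=(3,2)
2. t=1/6 → R at (7,1/3); v=(-3,2)
3. t=7/3 → L at (0,5); v=(3,2)
4. t=1 → T at (3,7); v=(3,-2)
5. t=4/3 → R at (7,13/3); v=(-3,-2)
6. t=13/6 → B at (1/2,0); v=(-3,2)
7. t=1/6 → L at (0,1/3); v=(3,2)
8. t=7/3 → R at (7,5); v=(-3,2)

Final position: (7,5)
Wall sequence: BRLTRBLR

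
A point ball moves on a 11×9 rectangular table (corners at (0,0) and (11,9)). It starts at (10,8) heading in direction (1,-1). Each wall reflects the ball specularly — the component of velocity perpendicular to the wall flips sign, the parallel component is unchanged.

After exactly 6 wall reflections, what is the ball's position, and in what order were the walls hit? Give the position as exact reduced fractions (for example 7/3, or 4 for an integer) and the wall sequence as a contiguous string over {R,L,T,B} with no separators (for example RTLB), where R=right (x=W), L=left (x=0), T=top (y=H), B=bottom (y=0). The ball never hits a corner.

Final position: (8,0)
Wall sequence: RBLTRB

1. t=1 → R at (11,7); v=(-1,-1)
2. t=7 → B at (4,0); v=(-1,1)
3. t=4 → L at (0,4); v=(1,1)
4. t=5 → T at (5,9); v=(1,-1)
5. t=6 → R at (11,3); v=(-1,-1)
6. t=3 → B at (8,0); v=(-1,1)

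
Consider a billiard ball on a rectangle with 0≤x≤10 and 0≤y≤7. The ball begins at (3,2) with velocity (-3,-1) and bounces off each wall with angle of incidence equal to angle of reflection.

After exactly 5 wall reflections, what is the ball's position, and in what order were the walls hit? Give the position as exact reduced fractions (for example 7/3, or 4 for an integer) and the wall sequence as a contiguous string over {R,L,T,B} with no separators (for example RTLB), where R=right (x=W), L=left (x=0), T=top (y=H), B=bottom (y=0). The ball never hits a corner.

1. t=1 → L at (0,1); v=(3,-1)
2. t=1 → B at (3,0); v=(3,1)
3. t=7/3 → R at (10,7/3); v=(-3,1)
4. t=10/3 → L at (0,17/3); v=(3,1)
5. t=4/3 → T at (4,7); v=(3,-1)

Final position: (4,7)
Wall sequence: LBRLT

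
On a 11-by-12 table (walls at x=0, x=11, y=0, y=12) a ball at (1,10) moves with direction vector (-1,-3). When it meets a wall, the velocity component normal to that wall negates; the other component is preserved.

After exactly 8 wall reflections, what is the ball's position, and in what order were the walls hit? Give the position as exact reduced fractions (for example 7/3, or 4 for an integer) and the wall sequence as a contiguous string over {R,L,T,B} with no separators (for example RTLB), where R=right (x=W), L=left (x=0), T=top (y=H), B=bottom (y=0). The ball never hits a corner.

1. t=1 → L at (0,7); v=(1,-3)
2. t=7/3 → B at (7/3,0); v=(1,3)
3. t=4 → T at (19/3,12); v=(1,-3)
4. t=4 → B at (31/3,0); v=(1,3)
5. t=2/3 → R at (11,2); v=(-1,3)
6. t=10/3 → T at (23/3,12); v=(-1,-3)
7. t=4 → B at (11/3,0); v=(-1,3)
8. t=11/3 → L at (0,11); v=(1,3)

Final position: (0,11)
Wall sequence: LBTBRTBL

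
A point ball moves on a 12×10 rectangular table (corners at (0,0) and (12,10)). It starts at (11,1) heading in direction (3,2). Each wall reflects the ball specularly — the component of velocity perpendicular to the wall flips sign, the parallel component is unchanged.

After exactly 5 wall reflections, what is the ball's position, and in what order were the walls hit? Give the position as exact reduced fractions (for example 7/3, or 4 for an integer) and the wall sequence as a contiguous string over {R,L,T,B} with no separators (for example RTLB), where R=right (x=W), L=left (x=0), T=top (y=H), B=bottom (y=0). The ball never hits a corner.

Final position: (17/2,0)
Wall sequence: RLTRB

1. t=1/3 → R at (12,5/3); v=(-3,2)
2. t=4 → L at (0,29/3); v=(3,2)
3. t=1/6 → T at (1/2,10); v=(3,-2)
4. t=23/6 → R at (12,7/3); v=(-3,-2)
5. t=7/6 → B at (17/2,0); v=(-3,2)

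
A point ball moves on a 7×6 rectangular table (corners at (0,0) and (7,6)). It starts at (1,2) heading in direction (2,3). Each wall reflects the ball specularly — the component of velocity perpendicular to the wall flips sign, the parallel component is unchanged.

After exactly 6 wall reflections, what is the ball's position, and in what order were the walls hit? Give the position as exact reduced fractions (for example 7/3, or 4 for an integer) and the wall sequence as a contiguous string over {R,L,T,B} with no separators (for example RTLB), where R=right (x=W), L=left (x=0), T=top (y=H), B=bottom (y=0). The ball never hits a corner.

1. t=4/3 → T at (11/3,6); v=(2,-3)
2. t=5/3 → R at (7,1); v=(-2,-3)
3. t=1/3 → B at (19/3,0); v=(-2,3)
4. t=2 → T at (7/3,6); v=(-2,-3)
5. t=7/6 → L at (0,5/2); v=(2,-3)
6. t=5/6 → B at (5/3,0); v=(2,3)

Final position: (5/3,0)
Wall sequence: TRBTLB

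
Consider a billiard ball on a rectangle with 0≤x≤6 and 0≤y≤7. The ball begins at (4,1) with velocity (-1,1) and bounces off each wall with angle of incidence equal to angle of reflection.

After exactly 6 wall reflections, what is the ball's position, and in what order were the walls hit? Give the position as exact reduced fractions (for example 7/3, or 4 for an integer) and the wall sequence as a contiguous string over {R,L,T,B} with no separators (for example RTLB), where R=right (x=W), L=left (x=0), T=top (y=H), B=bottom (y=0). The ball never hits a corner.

Final position: (4,7)
Wall sequence: LTRBLT

1. t=4 → L at (0,5); v=(1,1)
2. t=2 → T at (2,7); v=(1,-1)
3. t=4 → R at (6,3); v=(-1,-1)
4. t=3 → B at (3,0); v=(-1,1)
5. t=3 → L at (0,3); v=(1,1)
6. t=4 → T at (4,7); v=(1,-1)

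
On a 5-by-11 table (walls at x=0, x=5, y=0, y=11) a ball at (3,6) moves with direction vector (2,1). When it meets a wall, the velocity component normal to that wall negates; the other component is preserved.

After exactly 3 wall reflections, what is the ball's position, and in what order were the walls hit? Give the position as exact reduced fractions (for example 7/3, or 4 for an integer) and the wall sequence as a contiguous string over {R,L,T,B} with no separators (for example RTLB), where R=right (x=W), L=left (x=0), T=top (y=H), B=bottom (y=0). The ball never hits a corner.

1. t=1 → R at (5,7); v=(-2,1)
2. t=5/2 → L at (0,19/2); v=(2,1)
3. t=3/2 → T at (3,11); v=(2,-1)

Final position: (3,11)
Wall sequence: RLT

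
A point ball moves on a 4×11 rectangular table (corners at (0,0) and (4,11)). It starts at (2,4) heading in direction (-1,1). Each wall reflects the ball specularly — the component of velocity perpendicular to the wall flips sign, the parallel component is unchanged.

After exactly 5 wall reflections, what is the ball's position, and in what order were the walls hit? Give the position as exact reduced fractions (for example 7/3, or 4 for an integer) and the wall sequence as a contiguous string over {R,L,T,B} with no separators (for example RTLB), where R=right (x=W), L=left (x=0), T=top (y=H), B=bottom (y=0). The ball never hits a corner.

Final position: (4,4)
Wall sequence: LRTLR

1. t=2 → L at (0,6); v=(1,1)
2. t=4 → R at (4,10); v=(-1,1)
3. t=1 → T at (3,11); v=(-1,-1)
4. t=3 → L at (0,8); v=(1,-1)
5. t=4 → R at (4,4); v=(-1,-1)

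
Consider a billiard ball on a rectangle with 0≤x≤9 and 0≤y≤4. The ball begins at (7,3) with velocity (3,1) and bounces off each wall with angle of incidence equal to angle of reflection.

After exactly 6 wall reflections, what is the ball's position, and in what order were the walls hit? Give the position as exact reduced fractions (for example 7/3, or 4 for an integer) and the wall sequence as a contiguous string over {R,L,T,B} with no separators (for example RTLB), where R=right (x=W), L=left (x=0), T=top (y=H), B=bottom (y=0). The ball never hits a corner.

1. t=2/3 → R at (9,11/3); v=(-3,1)
2. t=1/3 → T at (8,4); v=(-3,-1)
3. t=8/3 → L at (0,4/3); v=(3,-1)
4. t=4/3 → B at (4,0); v=(3,1)
5. t=5/3 → R at (9,5/3); v=(-3,1)
6. t=7/3 → T at (2,4); v=(-3,-1)

Final position: (2,4)
Wall sequence: RTLBRT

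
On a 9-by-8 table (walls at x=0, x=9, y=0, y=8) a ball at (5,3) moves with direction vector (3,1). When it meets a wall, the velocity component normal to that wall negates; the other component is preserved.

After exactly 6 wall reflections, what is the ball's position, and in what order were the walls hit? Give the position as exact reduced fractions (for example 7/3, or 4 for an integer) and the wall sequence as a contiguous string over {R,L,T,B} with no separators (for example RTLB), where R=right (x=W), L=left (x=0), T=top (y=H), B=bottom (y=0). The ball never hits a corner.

1. t=4/3 → R at (9,13/3); v=(-3,1)
2. t=3 → L at (0,22/3); v=(3,1)
3. t=2/3 → T at (2,8); v=(3,-1)
4. t=7/3 → R at (9,17/3); v=(-3,-1)
5. t=3 → L at (0,8/3); v=(3,-1)
6. t=8/3 → B at (8,0); v=(3,1)

Final position: (8,0)
Wall sequence: RLTRLB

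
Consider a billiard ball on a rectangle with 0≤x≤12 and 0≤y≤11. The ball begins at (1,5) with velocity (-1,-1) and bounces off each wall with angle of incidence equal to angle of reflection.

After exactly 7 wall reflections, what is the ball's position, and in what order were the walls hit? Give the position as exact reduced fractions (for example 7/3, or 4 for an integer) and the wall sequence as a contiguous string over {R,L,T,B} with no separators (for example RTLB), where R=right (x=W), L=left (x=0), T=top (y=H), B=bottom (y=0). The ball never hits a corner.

1. t=1 → L at (0,4); v=(1,-1)
2. t=4 → B at (4,0); v=(1,1)
3. t=8 → R at (12,8); v=(-1,1)
4. t=3 → T at (9,11); v=(-1,-1)
5. t=9 → L at (0,2); v=(1,-1)
6. t=2 → B at (2,0); v=(1,1)
7. t=10 → R at (12,10); v=(-1,1)

Final position: (12,10)
Wall sequence: LBRTLBR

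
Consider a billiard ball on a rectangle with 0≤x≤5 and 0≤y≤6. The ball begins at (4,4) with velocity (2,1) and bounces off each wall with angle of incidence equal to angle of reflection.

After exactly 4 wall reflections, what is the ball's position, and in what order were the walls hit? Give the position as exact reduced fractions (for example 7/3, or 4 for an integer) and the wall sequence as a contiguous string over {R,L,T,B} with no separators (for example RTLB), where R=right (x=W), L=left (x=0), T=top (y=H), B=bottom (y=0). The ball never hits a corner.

1. t=1/2 → R at (5,9/2); v=(-2,1)
2. t=3/2 → T at (2,6); v=(-2,-1)
3. t=1 → L at (0,5); v=(2,-1)
4. t=5/2 → R at (5,5/2); v=(-2,-1)

Final position: (5,5/2)
Wall sequence: RTLR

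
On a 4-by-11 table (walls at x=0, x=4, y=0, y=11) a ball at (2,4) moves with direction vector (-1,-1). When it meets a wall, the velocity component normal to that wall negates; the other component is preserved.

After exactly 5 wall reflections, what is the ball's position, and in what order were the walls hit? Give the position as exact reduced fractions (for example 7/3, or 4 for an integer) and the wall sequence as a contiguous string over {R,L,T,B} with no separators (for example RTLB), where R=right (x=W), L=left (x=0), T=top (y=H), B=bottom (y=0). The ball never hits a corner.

Final position: (4,10)
Wall sequence: LBRLR

1. t=2 → L at (0,2); v=(1,-1)
2. t=2 → B at (2,0); v=(1,1)
3. t=2 → R at (4,2); v=(-1,1)
4. t=4 → L at (0,6); v=(1,1)
5. t=4 → R at (4,10); v=(-1,1)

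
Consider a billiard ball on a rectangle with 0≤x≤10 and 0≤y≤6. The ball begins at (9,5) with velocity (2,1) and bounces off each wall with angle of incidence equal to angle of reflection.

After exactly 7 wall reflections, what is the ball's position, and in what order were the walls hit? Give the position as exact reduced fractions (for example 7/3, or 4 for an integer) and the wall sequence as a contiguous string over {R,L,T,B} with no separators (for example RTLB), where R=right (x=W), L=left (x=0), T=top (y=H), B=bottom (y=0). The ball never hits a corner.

1. t=1/2 → R at (10,11/2); v=(-2,1)
2. t=1/2 → T at (9,6); v=(-2,-1)
3. t=9/2 → L at (0,3/2); v=(2,-1)
4. t=3/2 → B at (3,0); v=(2,1)
5. t=7/2 → R at (10,7/2); v=(-2,1)
6. t=5/2 → T at (5,6); v=(-2,-1)
7. t=5/2 → L at (0,7/2); v=(2,-1)

Final position: (0,7/2)
Wall sequence: RTLBRTL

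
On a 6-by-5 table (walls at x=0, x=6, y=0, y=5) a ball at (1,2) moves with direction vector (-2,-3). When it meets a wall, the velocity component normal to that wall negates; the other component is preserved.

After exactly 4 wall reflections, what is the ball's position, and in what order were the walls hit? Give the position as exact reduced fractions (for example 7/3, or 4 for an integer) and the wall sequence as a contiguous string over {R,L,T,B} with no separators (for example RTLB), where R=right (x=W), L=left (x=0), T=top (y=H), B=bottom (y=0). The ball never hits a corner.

1. t=1/2 → L at (0,1/2); v=(2,-3)
2. t=1/6 → B at (1/3,0); v=(2,3)
3. t=5/3 → T at (11/3,5); v=(2,-3)
4. t=7/6 → R at (6,3/2); v=(-2,-3)

Final position: (6,3/2)
Wall sequence: LBTR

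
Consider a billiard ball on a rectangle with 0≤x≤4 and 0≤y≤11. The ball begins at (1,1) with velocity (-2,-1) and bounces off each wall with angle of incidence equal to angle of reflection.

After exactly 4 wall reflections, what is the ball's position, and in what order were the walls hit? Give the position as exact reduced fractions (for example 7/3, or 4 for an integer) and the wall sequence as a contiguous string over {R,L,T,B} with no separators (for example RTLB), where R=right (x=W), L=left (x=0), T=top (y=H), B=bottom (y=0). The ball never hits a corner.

1. t=1/2 → L at (0,1/2); v=(2,-1)
2. t=1/2 → B at (1,0); v=(2,1)
3. t=3/2 → R at (4,3/2); v=(-2,1)
4. t=2 → L at (0,7/2); v=(2,1)

Final position: (0,7/2)
Wall sequence: LBRL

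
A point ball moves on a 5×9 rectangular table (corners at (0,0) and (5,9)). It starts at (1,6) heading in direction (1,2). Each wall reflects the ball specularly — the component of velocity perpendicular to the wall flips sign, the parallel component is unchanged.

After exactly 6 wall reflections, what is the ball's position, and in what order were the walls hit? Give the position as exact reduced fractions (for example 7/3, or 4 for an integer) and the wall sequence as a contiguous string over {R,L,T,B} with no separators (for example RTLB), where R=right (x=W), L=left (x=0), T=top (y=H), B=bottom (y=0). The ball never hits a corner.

1. t=3/2 → T at (5/2,9); v=(1,-2)
2. t=5/2 → R at (5,4); v=(-1,-2)
3. t=2 → B at (3,0); v=(-1,2)
4. t=3 → L at (0,6); v=(1,2)
5. t=3/2 → T at (3/2,9); v=(1,-2)
6. t=7/2 → R at (5,2); v=(-1,-2)

Final position: (5,2)
Wall sequence: TRBLTR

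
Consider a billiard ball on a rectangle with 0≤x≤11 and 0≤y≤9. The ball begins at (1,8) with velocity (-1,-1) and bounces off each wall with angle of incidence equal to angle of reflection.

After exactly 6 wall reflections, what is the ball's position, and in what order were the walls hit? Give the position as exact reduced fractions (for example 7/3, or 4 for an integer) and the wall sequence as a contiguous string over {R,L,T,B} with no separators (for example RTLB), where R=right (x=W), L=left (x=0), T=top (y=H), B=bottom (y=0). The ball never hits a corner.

Final position: (3,0)
Wall sequence: LBRTLB

1. t=1 → L at (0,7); v=(1,-1)
2. t=7 → B at (7,0); v=(1,1)
3. t=4 → R at (11,4); v=(-1,1)
4. t=5 → T at (6,9); v=(-1,-1)
5. t=6 → L at (0,3); v=(1,-1)
6. t=3 → B at (3,0); v=(1,1)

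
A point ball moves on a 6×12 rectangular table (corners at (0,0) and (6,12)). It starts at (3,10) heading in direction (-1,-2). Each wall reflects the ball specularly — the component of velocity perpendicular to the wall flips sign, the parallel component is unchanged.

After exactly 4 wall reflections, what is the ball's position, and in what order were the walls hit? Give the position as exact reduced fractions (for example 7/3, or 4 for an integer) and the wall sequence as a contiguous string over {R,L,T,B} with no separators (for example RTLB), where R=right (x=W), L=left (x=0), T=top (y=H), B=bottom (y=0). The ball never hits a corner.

Final position: (4,12)
Wall sequence: LBRT

1. t=3 → L at (0,4); v=(1,-2)
2. t=2 → B at (2,0); v=(1,2)
3. t=4 → R at (6,8); v=(-1,2)
4. t=2 → T at (4,12); v=(-1,-2)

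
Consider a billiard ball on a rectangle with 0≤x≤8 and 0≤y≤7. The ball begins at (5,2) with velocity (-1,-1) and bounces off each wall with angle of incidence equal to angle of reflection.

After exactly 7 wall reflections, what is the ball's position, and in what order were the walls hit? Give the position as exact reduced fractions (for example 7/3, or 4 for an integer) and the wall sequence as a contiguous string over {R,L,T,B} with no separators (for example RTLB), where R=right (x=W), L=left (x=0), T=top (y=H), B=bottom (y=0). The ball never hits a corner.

Final position: (2,7)
Wall sequence: BLTRBLT

1. t=2 → B at (3,0); v=(-1,1)
2. t=3 → L at (0,3); v=(1,1)
3. t=4 → T at (4,7); v=(1,-1)
4. t=4 → R at (8,3); v=(-1,-1)
5. t=3 → B at (5,0); v=(-1,1)
6. t=5 → L at (0,5); v=(1,1)
7. t=2 → T at (2,7); v=(1,-1)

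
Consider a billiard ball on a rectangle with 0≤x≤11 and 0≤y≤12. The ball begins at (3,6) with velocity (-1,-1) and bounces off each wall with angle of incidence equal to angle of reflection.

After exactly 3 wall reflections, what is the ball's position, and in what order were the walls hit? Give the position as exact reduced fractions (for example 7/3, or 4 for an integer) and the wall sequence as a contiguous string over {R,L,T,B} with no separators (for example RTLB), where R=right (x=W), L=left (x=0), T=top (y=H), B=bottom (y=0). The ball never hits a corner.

1. t=3 → L at (0,3); v=(1,-1)
2. t=3 → B at (3,0); v=(1,1)
3. t=8 → R at (11,8); v=(-1,1)

Final position: (11,8)
Wall sequence: LBR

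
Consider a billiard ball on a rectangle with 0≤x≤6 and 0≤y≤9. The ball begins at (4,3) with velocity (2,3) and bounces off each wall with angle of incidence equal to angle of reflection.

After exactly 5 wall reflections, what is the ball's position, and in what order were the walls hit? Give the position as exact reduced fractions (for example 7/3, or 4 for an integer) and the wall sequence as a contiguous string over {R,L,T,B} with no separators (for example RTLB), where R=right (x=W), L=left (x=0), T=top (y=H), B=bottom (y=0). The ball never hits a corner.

1. t=1 → R at (6,6); v=(-2,3)
2. t=1 → T at (4,9); v=(-2,-3)
3. t=2 → L at (0,3); v=(2,-3)
4. t=1 → B at (2,0); v=(2,3)
5. t=2 → R at (6,6); v=(-2,3)

Final position: (6,6)
Wall sequence: RTLBR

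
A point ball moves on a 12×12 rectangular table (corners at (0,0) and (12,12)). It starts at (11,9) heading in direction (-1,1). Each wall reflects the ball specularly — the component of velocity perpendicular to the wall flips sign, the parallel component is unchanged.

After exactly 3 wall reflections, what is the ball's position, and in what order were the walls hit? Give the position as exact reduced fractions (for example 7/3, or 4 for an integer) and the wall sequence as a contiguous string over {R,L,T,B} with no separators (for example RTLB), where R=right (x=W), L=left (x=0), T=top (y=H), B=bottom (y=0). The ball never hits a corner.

Final position: (4,0)
Wall sequence: TLB

1. t=3 → T at (8,12); v=(-1,-1)
2. t=8 → L at (0,4); v=(1,-1)
3. t=4 → B at (4,0); v=(1,1)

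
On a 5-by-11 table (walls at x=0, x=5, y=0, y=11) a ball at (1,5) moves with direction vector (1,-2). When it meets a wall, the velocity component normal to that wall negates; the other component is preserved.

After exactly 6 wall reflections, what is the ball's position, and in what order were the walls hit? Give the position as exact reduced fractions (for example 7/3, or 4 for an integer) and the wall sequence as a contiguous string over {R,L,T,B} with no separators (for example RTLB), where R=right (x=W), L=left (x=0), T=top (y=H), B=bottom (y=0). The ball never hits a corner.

1. t=5/2 → B at (7/2,0); v=(1,2)
2. t=3/2 → R at (5,3); v=(-1,2)
3. t=4 → T at (1,11); v=(-1,-2)
4. t=1 → L at (0,9); v=(1,-2)
5. t=9/2 → B at (9/2,0); v=(1,2)
6. t=1/2 → R at (5,1); v=(-1,2)

Final position: (5,1)
Wall sequence: BRTLBR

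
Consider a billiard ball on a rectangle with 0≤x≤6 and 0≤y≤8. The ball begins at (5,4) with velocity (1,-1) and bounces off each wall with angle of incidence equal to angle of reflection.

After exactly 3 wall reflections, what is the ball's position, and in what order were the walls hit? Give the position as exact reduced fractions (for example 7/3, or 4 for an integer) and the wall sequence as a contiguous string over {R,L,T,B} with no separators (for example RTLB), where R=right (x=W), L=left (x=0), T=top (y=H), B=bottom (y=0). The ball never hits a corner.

Final position: (0,3)
Wall sequence: RBL

1. t=1 → R at (6,3); v=(-1,-1)
2. t=3 → B at (3,0); v=(-1,1)
3. t=3 → L at (0,3); v=(1,1)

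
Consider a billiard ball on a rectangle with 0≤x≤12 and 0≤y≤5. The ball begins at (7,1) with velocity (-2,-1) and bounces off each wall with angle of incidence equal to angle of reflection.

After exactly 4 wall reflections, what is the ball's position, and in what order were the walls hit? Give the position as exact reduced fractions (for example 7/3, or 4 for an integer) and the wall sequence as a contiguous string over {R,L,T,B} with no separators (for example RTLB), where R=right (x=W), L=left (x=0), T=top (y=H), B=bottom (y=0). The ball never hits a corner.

1. t=1 → B at (5,0); v=(-2,1)
2. t=5/2 → L at (0,5/2); v=(2,1)
3. t=5/2 → T at (5,5); v=(2,-1)
4. t=7/2 → R at (12,3/2); v=(-2,-1)

Final position: (12,3/2)
Wall sequence: BLTR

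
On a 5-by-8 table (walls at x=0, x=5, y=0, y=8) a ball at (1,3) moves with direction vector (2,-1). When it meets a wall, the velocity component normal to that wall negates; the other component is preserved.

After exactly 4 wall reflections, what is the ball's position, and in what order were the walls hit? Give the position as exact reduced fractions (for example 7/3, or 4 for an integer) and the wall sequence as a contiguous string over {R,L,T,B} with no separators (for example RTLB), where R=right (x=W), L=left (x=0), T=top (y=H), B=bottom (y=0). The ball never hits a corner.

1. t=2 → R at (5,1); v=(-2,-1)
2. t=1 → B at (3,0); v=(-2,1)
3. t=3/2 → L at (0,3/2); v=(2,1)
4. t=5/2 → R at (5,4); v=(-2,1)

Final position: (5,4)
Wall sequence: RBLR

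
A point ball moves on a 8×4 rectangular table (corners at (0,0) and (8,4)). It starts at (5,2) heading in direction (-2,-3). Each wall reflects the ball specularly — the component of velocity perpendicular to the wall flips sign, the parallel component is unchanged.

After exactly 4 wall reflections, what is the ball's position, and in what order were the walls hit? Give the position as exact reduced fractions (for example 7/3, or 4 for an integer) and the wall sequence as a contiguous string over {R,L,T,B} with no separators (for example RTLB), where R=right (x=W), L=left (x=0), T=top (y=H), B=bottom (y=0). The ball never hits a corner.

1. t=2/3 → B at (11/3,0); v=(-2,3)
2. t=4/3 → T at (1,4); v=(-2,-3)
3. t=1/2 → L at (0,5/2); v=(2,-3)
4. t=5/6 → B at (5/3,0); v=(2,3)

Final position: (5/3,0)
Wall sequence: BTLB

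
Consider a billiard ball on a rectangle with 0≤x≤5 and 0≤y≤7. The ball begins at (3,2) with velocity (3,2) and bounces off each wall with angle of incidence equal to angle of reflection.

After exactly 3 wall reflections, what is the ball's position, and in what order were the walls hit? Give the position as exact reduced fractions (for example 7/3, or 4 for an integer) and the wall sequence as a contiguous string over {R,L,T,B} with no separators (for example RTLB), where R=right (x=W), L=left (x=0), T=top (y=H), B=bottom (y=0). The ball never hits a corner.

Final position: (1/2,7)
Wall sequence: RLT

1. t=2/3 → R at (5,10/3); v=(-3,2)
2. t=5/3 → L at (0,20/3); v=(3,2)
3. t=1/6 → T at (1/2,7); v=(3,-2)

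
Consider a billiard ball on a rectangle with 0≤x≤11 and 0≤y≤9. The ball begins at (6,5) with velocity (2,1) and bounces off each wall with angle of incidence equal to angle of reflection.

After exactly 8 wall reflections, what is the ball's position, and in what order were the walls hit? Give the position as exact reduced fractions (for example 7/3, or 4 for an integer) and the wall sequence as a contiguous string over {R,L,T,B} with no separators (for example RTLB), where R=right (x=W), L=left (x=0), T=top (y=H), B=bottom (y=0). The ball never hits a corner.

1. t=5/2 → R at (11,15/2); v=(-2,1)
2. t=3/2 → T at (8,9); v=(-2,-1)
3. t=4 → L at (0,5); v=(2,-1)
4. t=5 → B at (10,0); v=(2,1)
5. t=1/2 → R at (11,1/2); v=(-2,1)
6. t=11/2 → L at (0,6); v=(2,1)
7. t=3 → T at (6,9); v=(2,-1)
8. t=5/2 → R at (11,13/2); v=(-2,-1)

Final position: (11,13/2)
Wall sequence: RTLBRLTR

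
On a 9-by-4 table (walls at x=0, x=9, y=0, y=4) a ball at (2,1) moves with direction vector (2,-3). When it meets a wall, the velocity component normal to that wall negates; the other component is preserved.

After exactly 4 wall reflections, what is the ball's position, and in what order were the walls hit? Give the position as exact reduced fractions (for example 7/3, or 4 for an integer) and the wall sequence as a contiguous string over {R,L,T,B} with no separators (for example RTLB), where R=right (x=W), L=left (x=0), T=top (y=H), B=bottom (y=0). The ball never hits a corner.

1. t=1/3 → B at (8/3,0); v=(2,3)
2. t=4/3 → T at (16/3,4); v=(2,-3)
3. t=4/3 → B at (8,0); v=(2,3)
4. t=1/2 → R at (9,3/2); v=(-2,3)

Final position: (9,3/2)
Wall sequence: BTBR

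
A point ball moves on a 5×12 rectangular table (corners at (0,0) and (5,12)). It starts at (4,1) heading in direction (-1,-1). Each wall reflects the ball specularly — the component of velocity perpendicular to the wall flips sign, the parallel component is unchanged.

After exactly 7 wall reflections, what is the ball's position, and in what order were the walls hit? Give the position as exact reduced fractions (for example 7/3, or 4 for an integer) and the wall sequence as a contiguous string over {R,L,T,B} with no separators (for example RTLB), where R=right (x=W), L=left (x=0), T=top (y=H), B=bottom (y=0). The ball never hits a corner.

Final position: (0,1)
Wall sequence: BLRTLRL

1. t=1 → B at (3,0); v=(-1,1)
2. t=3 → L at (0,3); v=(1,1)
3. t=5 → R at (5,8); v=(-1,1)
4. t=4 → T at (1,12); v=(-1,-1)
5. t=1 → L at (0,11); v=(1,-1)
6. t=5 → R at (5,6); v=(-1,-1)
7. t=5 → L at (0,1); v=(1,-1)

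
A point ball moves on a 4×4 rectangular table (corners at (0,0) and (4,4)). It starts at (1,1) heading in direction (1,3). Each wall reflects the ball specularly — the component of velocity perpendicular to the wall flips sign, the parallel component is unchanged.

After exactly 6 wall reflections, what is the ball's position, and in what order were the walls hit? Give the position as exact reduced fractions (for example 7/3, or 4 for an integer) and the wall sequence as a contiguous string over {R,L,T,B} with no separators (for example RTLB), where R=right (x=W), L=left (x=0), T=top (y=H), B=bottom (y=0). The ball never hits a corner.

Final position: (2/3,4)
Wall sequence: TBRTBT

1. t=1 → T at (2,4); v=(1,-3)
2. t=4/3 → B at (10/3,0); v=(1,3)
3. t=2/3 → R at (4,2); v=(-1,3)
4. t=2/3 → T at (10/3,4); v=(-1,-3)
5. t=4/3 → B at (2,0); v=(-1,3)
6. t=4/3 → T at (2/3,4); v=(-1,-3)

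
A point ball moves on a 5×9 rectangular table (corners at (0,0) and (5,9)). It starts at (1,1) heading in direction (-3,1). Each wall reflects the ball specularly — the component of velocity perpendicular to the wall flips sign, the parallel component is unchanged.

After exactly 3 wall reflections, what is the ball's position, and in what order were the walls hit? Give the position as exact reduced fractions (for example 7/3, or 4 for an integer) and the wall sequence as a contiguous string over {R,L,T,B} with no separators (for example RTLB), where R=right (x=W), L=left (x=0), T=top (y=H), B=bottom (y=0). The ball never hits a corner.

Final position: (0,14/3)
Wall sequence: LRL

1. t=1/3 → L at (0,4/3); v=(3,1)
2. t=5/3 → R at (5,3); v=(-3,1)
3. t=5/3 → L at (0,14/3); v=(3,1)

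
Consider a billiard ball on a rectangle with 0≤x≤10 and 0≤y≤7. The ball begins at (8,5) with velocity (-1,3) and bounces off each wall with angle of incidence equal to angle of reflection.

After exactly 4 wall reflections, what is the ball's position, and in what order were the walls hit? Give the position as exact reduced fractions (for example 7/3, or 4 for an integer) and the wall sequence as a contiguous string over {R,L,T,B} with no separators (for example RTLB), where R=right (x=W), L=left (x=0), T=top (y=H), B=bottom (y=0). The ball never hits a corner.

1. t=2/3 → T at (22/3,7); v=(-1,-3)
2. t=7/3 → B at (5,0); v=(-1,3)
3. t=7/3 → T at (8/3,7); v=(-1,-3)
4. t=7/3 → B at (1/3,0); v=(-1,3)

Final position: (1/3,0)
Wall sequence: TBTB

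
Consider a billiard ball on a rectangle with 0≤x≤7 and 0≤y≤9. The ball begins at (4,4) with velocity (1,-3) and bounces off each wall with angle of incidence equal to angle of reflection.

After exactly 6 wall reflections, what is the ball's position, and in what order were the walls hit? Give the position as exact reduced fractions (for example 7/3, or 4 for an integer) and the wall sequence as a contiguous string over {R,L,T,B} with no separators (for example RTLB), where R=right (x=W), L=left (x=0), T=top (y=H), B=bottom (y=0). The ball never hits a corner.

Final position: (1/3,9)
Wall sequence: BRTBLT

1. t=4/3 → B at (16/3,0); v=(1,3)
2. t=5/3 → R at (7,5); v=(-1,3)
3. t=4/3 → T at (17/3,9); v=(-1,-3)
4. t=3 → B at (8/3,0); v=(-1,3)
5. t=8/3 → L at (0,8); v=(1,3)
6. t=1/3 → T at (1/3,9); v=(1,-3)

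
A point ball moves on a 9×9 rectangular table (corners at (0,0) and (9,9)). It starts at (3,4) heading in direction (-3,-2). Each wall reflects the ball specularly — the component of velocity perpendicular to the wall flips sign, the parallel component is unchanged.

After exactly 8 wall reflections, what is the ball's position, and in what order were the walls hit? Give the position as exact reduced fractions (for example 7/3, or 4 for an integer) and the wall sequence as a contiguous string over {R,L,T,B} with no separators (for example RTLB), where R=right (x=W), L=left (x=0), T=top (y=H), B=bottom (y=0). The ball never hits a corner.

Final position: (0,4)
Wall sequence: LBRTLRBL

1. t=1 → L at (0,2); v=(3,-2)
2. t=1 → B at (3,0); v=(3,2)
3. t=2 → R at (9,4); v=(-3,2)
4. t=5/2 → T at (3/2,9); v=(-3,-2)
5. t=1/2 → L at (0,8); v=(3,-2)
6. t=3 → R at (9,2); v=(-3,-2)
7. t=1 → B at (6,0); v=(-3,2)
8. t=2 → L at (0,4); v=(3,2)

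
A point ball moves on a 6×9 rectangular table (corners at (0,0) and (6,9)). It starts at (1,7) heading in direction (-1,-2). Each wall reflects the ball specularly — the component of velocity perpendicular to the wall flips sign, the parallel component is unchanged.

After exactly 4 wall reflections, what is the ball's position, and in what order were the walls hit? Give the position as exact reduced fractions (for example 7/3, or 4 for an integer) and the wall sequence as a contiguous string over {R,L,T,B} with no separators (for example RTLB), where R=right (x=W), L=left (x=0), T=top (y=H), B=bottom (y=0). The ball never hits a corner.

Final position: (5,9)
Wall sequence: LBRT

1. t=1 → L at (0,5); v=(1,-2)
2. t=5/2 → B at (5/2,0); v=(1,2)
3. t=7/2 → R at (6,7); v=(-1,2)
4. t=1 → T at (5,9); v=(-1,-2)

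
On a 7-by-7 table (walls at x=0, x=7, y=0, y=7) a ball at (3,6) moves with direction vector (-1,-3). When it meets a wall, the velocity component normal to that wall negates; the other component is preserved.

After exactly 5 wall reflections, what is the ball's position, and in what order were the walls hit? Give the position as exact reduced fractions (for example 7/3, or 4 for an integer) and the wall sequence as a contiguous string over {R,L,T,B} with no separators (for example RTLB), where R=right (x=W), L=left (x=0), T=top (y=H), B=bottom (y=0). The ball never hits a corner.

Final position: (6,7)
Wall sequence: BLTBT

1. t=2 → B at (1,0); v=(-1,3)
2. t=1 → L at (0,3); v=(1,3)
3. t=4/3 → T at (4/3,7); v=(1,-3)
4. t=7/3 → B at (11/3,0); v=(1,3)
5. t=7/3 → T at (6,7); v=(1,-3)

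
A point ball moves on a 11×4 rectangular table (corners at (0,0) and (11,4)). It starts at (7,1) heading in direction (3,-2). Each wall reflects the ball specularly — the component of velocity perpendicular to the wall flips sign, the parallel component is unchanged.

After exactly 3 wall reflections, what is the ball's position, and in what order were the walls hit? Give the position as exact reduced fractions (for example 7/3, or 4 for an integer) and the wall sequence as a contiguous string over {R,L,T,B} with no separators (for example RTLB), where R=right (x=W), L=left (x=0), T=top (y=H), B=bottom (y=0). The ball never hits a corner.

1. t=1/2 → B at (17/2,0); v=(3,2)
2. t=5/6 → R at (11,5/3); v=(-3,2)
3. t=7/6 → T at (15/2,4); v=(-3,-2)

Final position: (15/2,4)
Wall sequence: BRT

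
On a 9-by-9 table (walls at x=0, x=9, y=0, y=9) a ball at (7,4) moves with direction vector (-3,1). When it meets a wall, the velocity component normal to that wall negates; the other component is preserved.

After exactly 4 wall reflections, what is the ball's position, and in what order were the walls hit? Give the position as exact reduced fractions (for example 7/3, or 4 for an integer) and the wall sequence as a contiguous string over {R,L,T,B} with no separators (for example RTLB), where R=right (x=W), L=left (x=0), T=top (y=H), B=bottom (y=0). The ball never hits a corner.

1. t=7/3 → L at (0,19/3); v=(3,1)
2. t=8/3 → T at (8,9); v=(3,-1)
3. t=1/3 → R at (9,26/3); v=(-3,-1)
4. t=3 → L at (0,17/3); v=(3,-1)

Final position: (0,17/3)
Wall sequence: LTRL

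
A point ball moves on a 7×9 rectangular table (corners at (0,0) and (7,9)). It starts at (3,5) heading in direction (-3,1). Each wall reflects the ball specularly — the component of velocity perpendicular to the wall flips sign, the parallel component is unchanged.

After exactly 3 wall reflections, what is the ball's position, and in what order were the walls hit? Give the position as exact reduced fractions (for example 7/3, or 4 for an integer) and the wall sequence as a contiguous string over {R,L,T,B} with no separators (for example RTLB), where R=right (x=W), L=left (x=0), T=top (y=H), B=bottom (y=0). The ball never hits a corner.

Final position: (5,9)
Wall sequence: LRT

1. t=1 → L at (0,6); v=(3,1)
2. t=7/3 → R at (7,25/3); v=(-3,1)
3. t=2/3 → T at (5,9); v=(-3,-1)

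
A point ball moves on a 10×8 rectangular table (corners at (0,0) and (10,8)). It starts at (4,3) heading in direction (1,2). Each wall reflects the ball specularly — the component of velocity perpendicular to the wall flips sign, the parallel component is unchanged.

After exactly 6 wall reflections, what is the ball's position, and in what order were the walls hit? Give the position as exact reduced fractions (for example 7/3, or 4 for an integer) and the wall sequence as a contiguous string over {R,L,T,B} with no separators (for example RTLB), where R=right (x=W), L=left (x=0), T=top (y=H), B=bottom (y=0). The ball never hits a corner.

Final position: (0,3)
Wall sequence: TRBTBL

1. t=5/2 → T at (13/2,8); v=(1,-2)
2. t=7/2 → R at (10,1); v=(-1,-2)
3. t=1/2 → B at (19/2,0); v=(-1,2)
4. t=4 → T at (11/2,8); v=(-1,-2)
5. t=4 → B at (3/2,0); v=(-1,2)
6. t=3/2 → L at (0,3); v=(1,2)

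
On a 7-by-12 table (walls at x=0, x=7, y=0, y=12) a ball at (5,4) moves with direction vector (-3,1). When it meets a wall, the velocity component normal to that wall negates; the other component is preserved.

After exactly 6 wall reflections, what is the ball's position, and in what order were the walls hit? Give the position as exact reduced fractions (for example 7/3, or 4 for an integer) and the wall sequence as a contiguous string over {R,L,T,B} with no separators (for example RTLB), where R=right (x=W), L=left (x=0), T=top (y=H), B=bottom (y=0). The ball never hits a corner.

Final position: (0,9)
Wall sequence: LRLTRL

1. t=5/3 → L at (0,17/3); v=(3,1)
2. t=7/3 → R at (7,8); v=(-3,1)
3. t=7/3 → L at (0,31/3); v=(3,1)
4. t=5/3 → T at (5,12); v=(3,-1)
5. t=2/3 → R at (7,34/3); v=(-3,-1)
6. t=7/3 → L at (0,9); v=(3,-1)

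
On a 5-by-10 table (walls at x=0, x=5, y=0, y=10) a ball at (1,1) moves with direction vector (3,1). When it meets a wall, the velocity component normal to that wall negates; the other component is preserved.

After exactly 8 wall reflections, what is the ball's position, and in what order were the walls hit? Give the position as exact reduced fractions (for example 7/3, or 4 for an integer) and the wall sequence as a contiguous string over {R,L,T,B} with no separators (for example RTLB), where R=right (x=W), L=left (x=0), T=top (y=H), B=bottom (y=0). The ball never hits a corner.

Final position: (5,23/3)
Wall sequence: RLRLRTLR

1. t=4/3 → R at (5,7/3); v=(-3,1)
2. t=5/3 → L at (0,4); v=(3,1)
3. t=5/3 → R at (5,17/3); v=(-3,1)
4. t=5/3 → L at (0,22/3); v=(3,1)
5. t=5/3 → R at (5,9); v=(-3,1)
6. t=1 → T at (2,10); v=(-3,-1)
7. t=2/3 → L at (0,28/3); v=(3,-1)
8. t=5/3 → R at (5,23/3); v=(-3,-1)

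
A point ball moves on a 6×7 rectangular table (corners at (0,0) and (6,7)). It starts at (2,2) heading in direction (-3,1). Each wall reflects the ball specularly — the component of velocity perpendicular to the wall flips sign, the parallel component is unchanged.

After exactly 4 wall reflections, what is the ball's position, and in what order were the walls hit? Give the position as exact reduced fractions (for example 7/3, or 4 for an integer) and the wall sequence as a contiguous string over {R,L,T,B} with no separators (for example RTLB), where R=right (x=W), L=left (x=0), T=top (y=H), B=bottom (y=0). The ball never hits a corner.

Final position: (1,7)
Wall sequence: LRLT

1. t=2/3 → L at (0,8/3); v=(3,1)
2. t=2 → R at (6,14/3); v=(-3,1)
3. t=2 → L at (0,20/3); v=(3,1)
4. t=1/3 → T at (1,7); v=(3,-1)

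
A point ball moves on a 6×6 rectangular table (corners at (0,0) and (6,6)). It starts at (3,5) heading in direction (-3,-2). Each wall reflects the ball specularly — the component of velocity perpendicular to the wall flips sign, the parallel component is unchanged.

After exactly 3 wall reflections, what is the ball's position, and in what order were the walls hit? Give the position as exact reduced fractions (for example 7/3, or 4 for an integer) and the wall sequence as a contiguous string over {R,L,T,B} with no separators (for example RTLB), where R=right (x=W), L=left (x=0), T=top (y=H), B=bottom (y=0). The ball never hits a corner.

1. t=1 → L at (0,3); v=(3,-2)
2. t=3/2 → B at (9/2,0); v=(3,2)
3. t=1/2 → R at (6,1); v=(-3,2)

Final position: (6,1)
Wall sequence: LBR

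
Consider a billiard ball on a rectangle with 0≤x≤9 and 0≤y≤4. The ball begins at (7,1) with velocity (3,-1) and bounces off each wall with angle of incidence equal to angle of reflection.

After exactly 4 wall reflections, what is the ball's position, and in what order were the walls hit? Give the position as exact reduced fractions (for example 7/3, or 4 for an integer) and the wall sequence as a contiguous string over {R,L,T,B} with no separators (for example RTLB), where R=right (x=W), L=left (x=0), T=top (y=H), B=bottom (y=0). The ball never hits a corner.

Final position: (4,4)
Wall sequence: RBLT

1. t=2/3 → R at (9,1/3); v=(-3,-1)
2. t=1/3 → B at (8,0); v=(-3,1)
3. t=8/3 → L at (0,8/3); v=(3,1)
4. t=4/3 → T at (4,4); v=(3,-1)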